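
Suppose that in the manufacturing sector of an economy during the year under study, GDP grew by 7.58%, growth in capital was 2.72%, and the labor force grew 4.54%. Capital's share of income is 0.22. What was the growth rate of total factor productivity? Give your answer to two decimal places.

3.44%

Labor's share = 1 − 0.22 = 0.78.
Capital: 0.22 × 2.72 = 0.5984 pp.
The labor force: 0.78 × 4.54 = 3.5412 pp.
TFP growth = 7.58 − 4.1396 = 3.4404%.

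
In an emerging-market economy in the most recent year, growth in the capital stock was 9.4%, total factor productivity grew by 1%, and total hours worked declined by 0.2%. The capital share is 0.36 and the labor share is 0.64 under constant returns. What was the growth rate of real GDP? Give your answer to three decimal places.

Labor's share = 1 − 0.36 = 0.64.
The capital stock: 0.36 × 9.4 = 3.384 pp.
Total hours worked: 0.64 × (-0.2) = -0.128 pp.
Output growth = 1 + 3.256 = 4.256%.

4.256%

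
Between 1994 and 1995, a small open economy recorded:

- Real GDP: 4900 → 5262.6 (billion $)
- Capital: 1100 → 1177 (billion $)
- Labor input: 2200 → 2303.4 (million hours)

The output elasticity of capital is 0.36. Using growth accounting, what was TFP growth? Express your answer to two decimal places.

Real GDP growth = (5262.6 − 4900) / 4900 = 7.4%.
Capital growth = (1177 − 1100) / 1100 = 7%.
Labor input growth = (2303.4 − 2200) / 2200 = 4.7%.
Labor's share = 1 − 0.36 = 0.64.
Capital: 0.36 × 7 = 2.52 pp.
Labor input: 0.64 × 4.7 = 3.008 pp.
TFP growth = 7.4 − 5.528 = 1.872%.

TFP growth was 1.87%.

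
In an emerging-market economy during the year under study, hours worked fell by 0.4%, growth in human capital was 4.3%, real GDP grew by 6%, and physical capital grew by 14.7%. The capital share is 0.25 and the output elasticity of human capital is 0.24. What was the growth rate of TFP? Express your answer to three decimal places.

1.497%

Labor's share = 1 − 0.25 − 0.24 = 0.51.
Physical capital: 0.25 × 14.7 = 3.675 pp.
Human capital: 0.24 × 4.3 = 1.032 pp.
Hours worked: 0.51 × (-0.4) = -0.204 pp.
TFP growth = 6 − 4.503 = 1.497%.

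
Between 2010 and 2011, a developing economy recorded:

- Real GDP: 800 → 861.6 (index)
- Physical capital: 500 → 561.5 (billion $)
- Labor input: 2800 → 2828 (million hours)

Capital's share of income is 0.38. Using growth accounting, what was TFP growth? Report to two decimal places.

TFP grew 2.41%.

Real GDP growth = (861.6 − 800) / 800 = 7.7%.
Physical capital growth = (561.5 − 500) / 500 = 12.3%.
Labor input growth = (2828 − 2800) / 2800 = 1%.
Labor's share = 1 − 0.38 = 0.62.
Physical capital: 0.38 × 12.3 = 4.674 pp.
Labor input: 0.62 × 1 = 0.62 pp.
TFP growth = 7.7 − 5.294 = 2.406%.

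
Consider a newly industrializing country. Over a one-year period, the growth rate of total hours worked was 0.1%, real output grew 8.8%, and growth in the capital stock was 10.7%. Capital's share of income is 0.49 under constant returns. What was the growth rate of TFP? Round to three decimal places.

Labor's share = 1 − 0.49 = 0.51.
The capital stock: 0.49 × 10.7 = 5.243 pp.
Total hours worked: 0.51 × 0.1 = 0.051 pp.
TFP growth = 8.8 − 5.294 = 3.506%.

3.506%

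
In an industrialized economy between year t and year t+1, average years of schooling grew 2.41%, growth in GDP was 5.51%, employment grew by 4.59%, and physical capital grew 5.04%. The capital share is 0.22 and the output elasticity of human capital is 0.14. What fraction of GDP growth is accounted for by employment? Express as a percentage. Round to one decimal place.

53.3%

Labor's share = 1 − 0.22 − 0.14 = 0.64.
Employment contributed 0.64 × 4.59 = 2.9376 pp.
Share of growth = 2.9376 / 5.51 × 100 = 53.314%.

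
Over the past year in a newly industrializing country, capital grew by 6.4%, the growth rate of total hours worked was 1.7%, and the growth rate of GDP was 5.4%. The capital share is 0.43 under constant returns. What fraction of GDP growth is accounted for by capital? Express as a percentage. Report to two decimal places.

Capital contributed 0.43 × 6.4 = 2.752 pp.
Share of growth = 2.752 / 5.4 × 100 = 50.963%.

50.96%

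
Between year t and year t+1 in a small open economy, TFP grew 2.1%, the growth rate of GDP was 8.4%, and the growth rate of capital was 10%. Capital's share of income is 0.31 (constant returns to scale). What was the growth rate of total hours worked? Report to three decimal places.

Total hours worked growth was 4.638%.

Labor's share = 1 − 0.31 = 0.69.
gY = gA + 0.31×10 + 0.69×g.
0.69×g = 8.4 − 2.1 − 3.1 = 3.2.
g = 3.2 / 0.69 = 4.63768%.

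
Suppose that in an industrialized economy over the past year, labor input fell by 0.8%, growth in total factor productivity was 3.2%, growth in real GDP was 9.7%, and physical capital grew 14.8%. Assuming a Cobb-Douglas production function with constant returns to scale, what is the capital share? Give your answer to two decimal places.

α = 0.47

gY = gA + α·gK + (1−α)·gL, so gY − gA − gL = α(gK − gL).
9.7 − 3.2 + 0.8 = α × (14.8 − (-0.8)).
7.3 = 15.6 α, so α = 0.4679.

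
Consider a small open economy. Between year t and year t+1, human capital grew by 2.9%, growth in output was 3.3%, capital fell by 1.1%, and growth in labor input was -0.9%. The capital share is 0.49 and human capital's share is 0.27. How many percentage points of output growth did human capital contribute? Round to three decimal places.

Contribution = share × growth = 0.27 × 2.9 = 0.783 pp.

0.783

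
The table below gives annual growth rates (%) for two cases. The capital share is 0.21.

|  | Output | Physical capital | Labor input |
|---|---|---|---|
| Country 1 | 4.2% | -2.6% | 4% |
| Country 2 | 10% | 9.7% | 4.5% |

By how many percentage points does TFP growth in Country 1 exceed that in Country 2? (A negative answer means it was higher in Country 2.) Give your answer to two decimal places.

-2.82 percentage points

Labor's share = 1 − 0.21 = 0.79.
Country 1: TFP = 4.2 + 0.546 − 3.16 = 1.586%.
Country 2: TFP = 10 − 2.037 − 3.555 = 4.408%.
Difference = 1.586 − (4.408) = -2.822 pp.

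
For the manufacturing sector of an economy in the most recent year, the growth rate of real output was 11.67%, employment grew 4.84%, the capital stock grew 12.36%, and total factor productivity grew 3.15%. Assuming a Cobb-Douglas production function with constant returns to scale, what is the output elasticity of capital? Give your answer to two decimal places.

The output elasticity of capital is 0.49.

gY = gA + α·gK + (1−α)·gL, so gY − gA − gL = α(gK − gL).
11.67 − 3.15 − 4.84 = α × (12.36 − 4.84).
3.68 = 7.52 α, so α = 0.4894.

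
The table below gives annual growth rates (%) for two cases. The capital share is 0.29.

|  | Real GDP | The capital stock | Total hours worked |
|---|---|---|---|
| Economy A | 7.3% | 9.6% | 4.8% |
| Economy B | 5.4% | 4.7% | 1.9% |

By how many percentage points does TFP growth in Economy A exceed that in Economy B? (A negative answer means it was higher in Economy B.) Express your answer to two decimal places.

Labor's share = 1 − 0.29 = 0.71.
Economy A: TFP = 7.3 − 2.784 − 3.408 = 1.108%.
Economy B: TFP = 5.4 − 1.363 − 1.349 = 2.688%.
Difference = 1.108 − (2.688) = -1.58 pp.

-1.58 percentage points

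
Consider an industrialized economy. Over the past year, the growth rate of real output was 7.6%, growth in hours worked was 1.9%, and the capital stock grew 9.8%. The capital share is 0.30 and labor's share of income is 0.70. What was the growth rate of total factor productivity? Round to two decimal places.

Labor's share = 1 − 0.3 = 0.7.
The capital stock: 0.3 × 9.8 = 2.94 pp.
Hours worked: 0.7 × 1.9 = 1.33 pp.
TFP growth = 7.6 − 4.27 = 3.33%.

3.33%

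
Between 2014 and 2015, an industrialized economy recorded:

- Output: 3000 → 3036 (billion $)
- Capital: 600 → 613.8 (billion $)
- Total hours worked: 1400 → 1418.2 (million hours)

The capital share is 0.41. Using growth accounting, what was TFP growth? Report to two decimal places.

Output growth = (3036 − 3000) / 3000 = 1.2%.
Capital growth = (613.8 − 600) / 600 = 2.3%.
Total hours worked growth = (1418.2 − 1400) / 1400 = 1.3%.
Labor's share = 1 − 0.41 = 0.59.
Capital: 0.41 × 2.3 = 0.943 pp.
Total hours worked: 0.59 × 1.3 = 0.767 pp.
TFP growth = 1.2 − 1.71 = -0.51%.

-0.51%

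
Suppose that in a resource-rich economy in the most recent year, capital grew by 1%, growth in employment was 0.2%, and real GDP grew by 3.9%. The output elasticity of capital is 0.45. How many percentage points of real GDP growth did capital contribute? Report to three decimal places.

0.450

Contribution = share × growth = 0.45 × 1 = 0.45 pp.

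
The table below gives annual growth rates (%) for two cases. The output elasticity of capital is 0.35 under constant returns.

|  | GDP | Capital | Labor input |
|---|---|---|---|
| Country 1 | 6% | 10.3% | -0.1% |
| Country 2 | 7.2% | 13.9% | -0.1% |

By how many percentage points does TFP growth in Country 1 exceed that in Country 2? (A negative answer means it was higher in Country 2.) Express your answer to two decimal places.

0.06 percentage points

Labor's share = 1 − 0.35 = 0.65.
Country 1: TFP = 6 − 3.605 + 0.065 = 2.46%.
Country 2: TFP = 7.2 − 4.865 + 0.065 = 2.4%.
Difference = 2.46 − (2.4) = 0.06 pp.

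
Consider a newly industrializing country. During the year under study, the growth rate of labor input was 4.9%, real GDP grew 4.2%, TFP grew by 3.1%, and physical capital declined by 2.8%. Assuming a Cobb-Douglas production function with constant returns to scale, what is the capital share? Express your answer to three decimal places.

gY = gA + α·gK + (1−α)·gL, so gY − gA − gL = α(gK − gL).
4.2 − 3.1 − 4.9 = α × (-2.8 − 4.9).
-3.8 = -7.7 α, so α = 0.49351.

0.494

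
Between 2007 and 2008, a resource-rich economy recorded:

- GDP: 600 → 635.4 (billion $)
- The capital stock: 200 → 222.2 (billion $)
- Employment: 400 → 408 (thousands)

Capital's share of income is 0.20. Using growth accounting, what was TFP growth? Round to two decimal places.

TFP growth was 2.08%.

GDP growth = (635.4 − 600) / 600 = 5.9%.
The capital stock growth = (222.2 − 200) / 200 = 11.1%.
Employment growth = (408 − 400) / 400 = 2%.
Labor's share = 1 − 0.2 = 0.8.
The capital stock: 0.2 × 11.1 = 2.22 pp.
Employment: 0.8 × 2 = 1.6 pp.
TFP growth = 5.9 − 3.82 = 2.08%.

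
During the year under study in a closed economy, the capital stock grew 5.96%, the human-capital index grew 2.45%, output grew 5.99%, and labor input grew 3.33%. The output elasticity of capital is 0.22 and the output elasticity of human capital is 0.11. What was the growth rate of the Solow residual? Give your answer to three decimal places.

The Solow residual grew 2.178%.

Labor's share = 1 − 0.22 − 0.11 = 0.67.
The capital stock: 0.22 × 5.96 = 1.3112 pp.
The human-capital index: 0.11 × 2.45 = 0.2695 pp.
Labor input: 0.67 × 3.33 = 2.2311 pp.
TFP growth = 5.99 − 3.8118 = 2.1782%.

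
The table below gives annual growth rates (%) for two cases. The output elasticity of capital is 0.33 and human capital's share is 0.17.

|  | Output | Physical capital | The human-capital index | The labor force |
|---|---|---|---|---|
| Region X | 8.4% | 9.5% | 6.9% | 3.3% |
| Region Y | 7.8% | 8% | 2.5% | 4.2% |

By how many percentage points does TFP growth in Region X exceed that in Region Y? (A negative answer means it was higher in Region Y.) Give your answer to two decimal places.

Labor's share = 1 − 0.33 − 0.17 = 0.5.
Region X: TFP = 8.4 − 3.135 − 1.173 − 1.65 = 2.442%.
Region Y: TFP = 7.8 − 2.64 − 0.425 − 2.1 = 2.635%.
Difference = 2.442 − (2.635) = -0.193 pp.

-0.19 percentage points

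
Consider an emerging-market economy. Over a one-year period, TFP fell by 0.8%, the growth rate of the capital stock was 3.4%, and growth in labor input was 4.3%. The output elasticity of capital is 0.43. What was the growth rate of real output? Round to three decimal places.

Real output growth was 3.113%.

Labor's share = 1 − 0.43 = 0.57.
The capital stock: 0.43 × 3.4 = 1.462 pp.
Labor input: 0.57 × 4.3 = 2.451 pp.
Output growth = -0.8 + 3.913 = 3.113%.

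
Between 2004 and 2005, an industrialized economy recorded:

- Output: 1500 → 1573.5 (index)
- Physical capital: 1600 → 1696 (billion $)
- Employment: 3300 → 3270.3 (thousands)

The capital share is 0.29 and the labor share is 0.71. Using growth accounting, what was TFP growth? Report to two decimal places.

Output growth = (1573.5 − 1500) / 1500 = 4.9%.
Physical capital growth = (1696 − 1600) / 1600 = 6%.
Employment growth = (3270.3 − 3300) / 3300 = -0.9%.
Labor's share = 1 − 0.29 = 0.71.
Physical capital: 0.29 × 6 = 1.74 pp.
Employment: 0.71 × (-0.9) = -0.639 pp.
TFP growth = 4.9 − 1.101 = 3.799%.

TFP growth was 3.80%.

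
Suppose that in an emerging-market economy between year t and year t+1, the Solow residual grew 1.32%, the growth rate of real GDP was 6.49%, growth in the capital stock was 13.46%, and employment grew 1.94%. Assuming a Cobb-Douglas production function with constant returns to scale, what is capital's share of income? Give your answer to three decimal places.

gY = gA + α·gK + (1−α)·gL, so gY − gA − gL = α(gK − gL).
6.49 − 1.32 − 1.94 = α × (13.46 − 1.94).
3.23 = 11.52 α, so α = 0.28038.

Capital's share of income is 0.280.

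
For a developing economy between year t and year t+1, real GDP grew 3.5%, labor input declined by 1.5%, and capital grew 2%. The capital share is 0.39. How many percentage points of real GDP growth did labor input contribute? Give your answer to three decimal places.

Labor's share = 1 − 0.39 = 0.61.
Contribution = share × growth = 0.61 × (-1.5) = -0.915 pp.

-0.915 percentage points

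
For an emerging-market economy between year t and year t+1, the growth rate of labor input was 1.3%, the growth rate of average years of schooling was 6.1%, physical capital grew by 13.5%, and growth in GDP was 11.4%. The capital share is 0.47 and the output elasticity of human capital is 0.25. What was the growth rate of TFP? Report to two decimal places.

Labor's share = 1 − 0.47 − 0.25 = 0.28.
Physical capital: 0.47 × 13.5 = 6.345 pp.
Average years of schooling: 0.25 × 6.1 = 1.525 pp.
Labor input: 0.28 × 1.3 = 0.364 pp.
TFP growth = 11.4 − 8.234 = 3.166%.

3.17%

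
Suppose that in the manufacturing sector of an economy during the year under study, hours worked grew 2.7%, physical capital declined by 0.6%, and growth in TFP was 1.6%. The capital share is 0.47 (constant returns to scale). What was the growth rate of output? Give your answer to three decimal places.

Labor's share = 1 − 0.47 = 0.53.
Physical capital: 0.47 × (-0.6) = -0.282 pp.
Hours worked: 0.53 × 2.7 = 1.431 pp.
Output growth = 1.6 + 1.149 = 2.749%.

2.749%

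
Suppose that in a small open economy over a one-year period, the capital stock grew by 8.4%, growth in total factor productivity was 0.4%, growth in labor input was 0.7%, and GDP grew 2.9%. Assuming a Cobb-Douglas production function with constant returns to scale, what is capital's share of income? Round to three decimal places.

gY = gA + α·gK + (1−α)·gL, so gY − gA − gL = α(gK − gL).
2.9 − 0.4 − 0.7 = α × (8.4 − 0.7).
1.8 = 7.7 α, so α = 0.23377.

0.234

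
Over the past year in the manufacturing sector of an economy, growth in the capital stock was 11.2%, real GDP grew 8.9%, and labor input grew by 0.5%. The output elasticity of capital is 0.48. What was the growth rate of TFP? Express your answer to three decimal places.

3.264%

Labor's share = 1 − 0.48 = 0.52.
The capital stock: 0.48 × 11.2 = 5.376 pp.
Labor input: 0.52 × 0.5 = 0.26 pp.
TFP growth = 8.9 − 5.636 = 3.264%.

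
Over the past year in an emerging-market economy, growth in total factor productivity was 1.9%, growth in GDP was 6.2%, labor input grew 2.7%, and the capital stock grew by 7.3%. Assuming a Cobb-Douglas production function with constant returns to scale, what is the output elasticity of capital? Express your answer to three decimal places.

gY = gA + α·gK + (1−α)·gL, so gY − gA − gL = α(gK − gL).
6.2 − 1.9 − 2.7 = α × (7.3 − 2.7).
1.6 = 4.6 α, so α = 0.34783.

α = 0.348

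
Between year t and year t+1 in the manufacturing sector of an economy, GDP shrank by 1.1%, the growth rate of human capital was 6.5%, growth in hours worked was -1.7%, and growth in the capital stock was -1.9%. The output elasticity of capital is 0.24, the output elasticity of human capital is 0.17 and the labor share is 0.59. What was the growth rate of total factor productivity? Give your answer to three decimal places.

-0.746%

Labor's share = 1 − 0.24 − 0.17 = 0.59.
The capital stock: 0.24 × (-1.9) = -0.456 pp.
Human capital: 0.17 × 6.5 = 1.105 pp.
Hours worked: 0.59 × (-1.7) = -1.003 pp.
TFP growth = -1.1 + 0.354 = -0.746%.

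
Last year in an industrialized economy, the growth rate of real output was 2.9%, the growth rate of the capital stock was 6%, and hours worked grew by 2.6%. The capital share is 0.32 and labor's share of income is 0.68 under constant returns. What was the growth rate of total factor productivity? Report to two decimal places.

Labor's share = 1 − 0.32 = 0.68.
The capital stock: 0.32 × 6 = 1.92 pp.
Hours worked: 0.68 × 2.6 = 1.768 pp.
TFP growth = 2.9 − 3.688 = -0.788%.

-0.79%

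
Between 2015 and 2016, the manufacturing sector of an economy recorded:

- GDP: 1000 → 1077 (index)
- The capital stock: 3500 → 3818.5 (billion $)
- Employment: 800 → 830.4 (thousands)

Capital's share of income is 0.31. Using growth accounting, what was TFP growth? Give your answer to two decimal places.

2.26%

GDP growth = (1077 − 1000) / 1000 = 7.7%.
The capital stock growth = (3818.5 − 3500) / 3500 = 9.1%.
Employment growth = (830.4 − 800) / 800 = 3.8%.
Labor's share = 1 − 0.31 = 0.69.
The capital stock: 0.31 × 9.1 = 2.821 pp.
Employment: 0.69 × 3.8 = 2.622 pp.
TFP growth = 7.7 − 5.443 = 2.257%.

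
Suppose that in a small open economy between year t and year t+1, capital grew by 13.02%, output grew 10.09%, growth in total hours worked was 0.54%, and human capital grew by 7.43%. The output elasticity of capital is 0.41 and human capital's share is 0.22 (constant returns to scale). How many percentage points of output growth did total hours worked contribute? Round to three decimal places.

0.200

Labor's share = 1 − 0.41 − 0.22 = 0.37.
Contribution = share × growth = 0.37 × 0.54 = 0.1998 pp.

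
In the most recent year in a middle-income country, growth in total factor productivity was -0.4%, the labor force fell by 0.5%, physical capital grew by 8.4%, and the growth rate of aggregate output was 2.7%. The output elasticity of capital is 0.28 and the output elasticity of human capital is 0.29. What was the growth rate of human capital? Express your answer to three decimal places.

Human capital grew 3.321%.

Labor's share = 1 − 0.28 − 0.29 = 0.43.
gY = gA + 0.28×8.4 + 0.43×(-0.5) + 0.29×g.
0.29×g = 2.7 + 0.4 − 2.137 = 0.963.
g = 0.963 / 0.29 = 3.32069%.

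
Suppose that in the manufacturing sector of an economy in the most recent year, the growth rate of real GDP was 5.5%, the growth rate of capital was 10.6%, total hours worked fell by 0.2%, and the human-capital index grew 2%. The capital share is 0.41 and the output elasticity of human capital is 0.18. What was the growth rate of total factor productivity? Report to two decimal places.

Labor's share = 1 − 0.41 − 0.18 = 0.41.
Capital: 0.41 × 10.6 = 4.346 pp.
The human-capital index: 0.18 × 2 = 0.36 pp.
Total hours worked: 0.41 × (-0.2) = -0.082 pp.
TFP growth = 5.5 − 4.624 = 0.876%.

Total factor productivity grew 0.88%.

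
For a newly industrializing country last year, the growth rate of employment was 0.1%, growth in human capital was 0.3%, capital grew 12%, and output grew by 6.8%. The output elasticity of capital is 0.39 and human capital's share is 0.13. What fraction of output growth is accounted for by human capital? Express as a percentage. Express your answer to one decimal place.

Human capital contributed 0.13 × 0.3 = 0.039 pp.
Share of growth = 0.039 / 6.8 × 100 = 0.574%.

0.6%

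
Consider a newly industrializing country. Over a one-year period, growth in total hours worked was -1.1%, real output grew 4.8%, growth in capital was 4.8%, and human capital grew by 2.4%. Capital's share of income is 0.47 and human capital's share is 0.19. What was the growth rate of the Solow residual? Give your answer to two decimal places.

2.46%

Labor's share = 1 − 0.47 − 0.19 = 0.34.
Capital: 0.47 × 4.8 = 2.256 pp.
Human capital: 0.19 × 2.4 = 0.456 pp.
Total hours worked: 0.34 × (-1.1) = -0.374 pp.
TFP growth = 4.8 − 2.338 = 2.462%.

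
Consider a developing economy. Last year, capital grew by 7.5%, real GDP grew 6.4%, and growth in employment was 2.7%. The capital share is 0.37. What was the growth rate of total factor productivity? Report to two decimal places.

Labor's share = 1 − 0.37 = 0.63.
Capital: 0.37 × 7.5 = 2.775 pp.
Employment: 0.63 × 2.7 = 1.701 pp.
TFP growth = 6.4 − 4.476 = 1.924%.

Total factor productivity growth was 1.92%.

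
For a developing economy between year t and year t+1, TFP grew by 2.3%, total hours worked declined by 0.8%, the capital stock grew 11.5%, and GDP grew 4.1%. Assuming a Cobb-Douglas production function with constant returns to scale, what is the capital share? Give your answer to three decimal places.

0.211

gY = gA + α·gK + (1−α)·gL, so gY − gA − gL = α(gK − gL).
4.1 − 2.3 + 0.8 = α × (11.5 − (-0.8)).
2.6 = 12.3 α, so α = 0.21138.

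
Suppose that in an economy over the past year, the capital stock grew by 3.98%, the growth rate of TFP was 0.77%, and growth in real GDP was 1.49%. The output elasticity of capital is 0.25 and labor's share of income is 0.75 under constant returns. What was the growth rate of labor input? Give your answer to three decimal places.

-0.367%

Labor's share = 1 − 0.25 = 0.75.
gY = gA + 0.25×3.98 + 0.75×g.
0.75×g = 1.49 − 0.77 − 0.995 = -0.275.
g = -0.275 / 0.75 = -0.36667%.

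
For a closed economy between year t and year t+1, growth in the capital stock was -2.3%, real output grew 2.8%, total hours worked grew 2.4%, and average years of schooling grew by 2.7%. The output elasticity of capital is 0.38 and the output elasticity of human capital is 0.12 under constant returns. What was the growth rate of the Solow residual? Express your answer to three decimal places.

The Solow residual growth was 2.150%.

Labor's share = 1 − 0.38 − 0.12 = 0.5.
The capital stock: 0.38 × (-2.3) = -0.874 pp.
Average years of schooling: 0.12 × 2.7 = 0.324 pp.
Total hours worked: 0.5 × 2.4 = 1.2 pp.
TFP growth = 2.8 − 0.65 = 2.15%.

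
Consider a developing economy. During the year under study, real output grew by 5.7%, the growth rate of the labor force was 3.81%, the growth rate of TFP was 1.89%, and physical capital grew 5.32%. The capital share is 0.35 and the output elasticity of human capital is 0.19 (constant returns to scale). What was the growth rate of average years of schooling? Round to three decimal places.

1.028%

Labor's share = 1 − 0.35 − 0.19 = 0.46.
gY = gA + 0.35×5.32 + 0.46×3.81 + 0.19×g.
0.19×g = 5.7 − 1.89 − 3.6146 = 0.1954.
g = 0.1954 / 0.19 = 1.02842%.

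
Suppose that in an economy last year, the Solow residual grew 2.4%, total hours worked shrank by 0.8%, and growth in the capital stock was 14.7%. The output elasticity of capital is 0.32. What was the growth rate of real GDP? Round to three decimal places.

Real GDP growth was 6.560%.

Labor's share = 1 − 0.32 = 0.68.
The capital stock: 0.32 × 14.7 = 4.704 pp.
Total hours worked: 0.68 × (-0.8) = -0.544 pp.
Output growth = 2.4 + 4.16 = 6.56%.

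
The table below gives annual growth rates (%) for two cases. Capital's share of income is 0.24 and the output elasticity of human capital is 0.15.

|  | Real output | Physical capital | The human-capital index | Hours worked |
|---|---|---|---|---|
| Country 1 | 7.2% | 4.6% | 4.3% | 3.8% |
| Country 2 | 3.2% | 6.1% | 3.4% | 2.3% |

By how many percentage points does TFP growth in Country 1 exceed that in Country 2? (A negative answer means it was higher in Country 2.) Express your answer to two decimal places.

Labor's share = 1 − 0.24 − 0.15 = 0.61.
Country 1: TFP = 7.2 − 1.104 − 0.645 − 2.318 = 3.133%.
Country 2: TFP = 3.2 − 1.464 − 0.51 − 1.403 = -0.177%.
Difference = 3.133 − (-0.177) = 3.31 pp.

3.31 percentage points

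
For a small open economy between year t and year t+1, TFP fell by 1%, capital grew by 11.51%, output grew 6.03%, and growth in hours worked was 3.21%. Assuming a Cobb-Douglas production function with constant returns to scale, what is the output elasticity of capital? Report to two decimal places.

The output elasticity of capital is 0.46.

gY = gA + α·gK + (1−α)·gL, so gY − gA − gL = α(gK − gL).
6.03 + 1 − 3.21 = α × (11.51 − 3.21).
3.82 = 8.3 α, so α = 0.4602.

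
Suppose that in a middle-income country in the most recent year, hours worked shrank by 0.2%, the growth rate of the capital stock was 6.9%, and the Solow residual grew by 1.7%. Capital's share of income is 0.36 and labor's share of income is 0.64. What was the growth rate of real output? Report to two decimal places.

Labor's share = 1 − 0.36 = 0.64.
The capital stock: 0.36 × 6.9 = 2.484 pp.
Hours worked: 0.64 × (-0.2) = -0.128 pp.
Output growth = 1.7 + 2.356 = 4.056%.

4.06%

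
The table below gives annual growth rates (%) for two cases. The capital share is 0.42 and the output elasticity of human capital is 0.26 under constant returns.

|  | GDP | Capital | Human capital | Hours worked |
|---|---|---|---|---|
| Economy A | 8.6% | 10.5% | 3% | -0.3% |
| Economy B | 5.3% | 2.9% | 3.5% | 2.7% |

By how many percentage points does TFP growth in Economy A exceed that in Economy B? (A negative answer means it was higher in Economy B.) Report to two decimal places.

1.20 percentage points

Labor's share = 1 − 0.42 − 0.26 = 0.32.
Economy A: TFP = 8.6 − 4.41 − 0.78 + 0.096 = 3.506%.
Economy B: TFP = 5.3 − 1.218 − 0.91 − 0.864 = 2.308%.
Difference = 3.506 − (2.308) = 1.198 pp.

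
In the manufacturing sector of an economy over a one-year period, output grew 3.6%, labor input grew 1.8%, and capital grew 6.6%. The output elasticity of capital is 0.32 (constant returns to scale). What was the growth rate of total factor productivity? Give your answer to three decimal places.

Labor's share = 1 − 0.32 = 0.68.
Capital: 0.32 × 6.6 = 2.112 pp.
Labor input: 0.68 × 1.8 = 1.224 pp.
TFP growth = 3.6 − 3.336 = 0.264%.

Total factor productivity growth was 0.264%.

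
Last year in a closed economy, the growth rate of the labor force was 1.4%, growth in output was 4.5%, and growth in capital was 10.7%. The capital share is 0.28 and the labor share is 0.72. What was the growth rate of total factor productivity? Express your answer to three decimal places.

Labor's share = 1 − 0.28 = 0.72.
Capital: 0.28 × 10.7 = 2.996 pp.
The labor force: 0.72 × 1.4 = 1.008 pp.
TFP growth = 4.5 − 4.004 = 0.496%.

0.496%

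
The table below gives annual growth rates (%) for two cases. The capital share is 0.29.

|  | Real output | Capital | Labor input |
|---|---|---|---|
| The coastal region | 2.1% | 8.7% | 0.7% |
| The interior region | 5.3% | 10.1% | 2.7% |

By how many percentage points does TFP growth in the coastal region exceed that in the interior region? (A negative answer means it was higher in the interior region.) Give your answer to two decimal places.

Labor's share = 1 − 0.29 = 0.71.
The coastal region: TFP = 2.1 − 2.523 − 0.497 = -0.92%.
The interior region: TFP = 5.3 − 2.929 − 1.917 = 0.454%.
Difference = -0.92 − (0.454) = -1.374 pp.

-1.37 percentage points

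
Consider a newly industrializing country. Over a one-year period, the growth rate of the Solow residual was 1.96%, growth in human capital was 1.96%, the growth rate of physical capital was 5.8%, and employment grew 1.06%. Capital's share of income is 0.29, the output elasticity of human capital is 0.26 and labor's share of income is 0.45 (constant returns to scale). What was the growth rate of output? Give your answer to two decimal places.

Labor's share = 1 − 0.29 − 0.26 = 0.45.
Physical capital: 0.29 × 5.8 = 1.682 pp.
Human capital: 0.26 × 1.96 = 0.5096 pp.
Employment: 0.45 × 1.06 = 0.477 pp.
Output growth = 1.96 + 2.6686 = 4.6286%.

4.63%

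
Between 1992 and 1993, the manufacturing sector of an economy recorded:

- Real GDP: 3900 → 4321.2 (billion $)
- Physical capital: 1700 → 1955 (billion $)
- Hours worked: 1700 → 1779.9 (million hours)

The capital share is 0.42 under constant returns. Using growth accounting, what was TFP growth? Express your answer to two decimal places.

1.77%

Real GDP growth = (4321.2 − 3900) / 3900 = 10.8%.
Physical capital growth = (1955 − 1700) / 1700 = 15%.
Hours worked growth = (1779.9 − 1700) / 1700 = 4.7%.
Labor's share = 1 − 0.42 = 0.58.
Physical capital: 0.42 × 15 = 6.3 pp.
Hours worked: 0.58 × 4.7 = 2.726 pp.
TFP growth = 10.8 − 9.026 = 1.774%.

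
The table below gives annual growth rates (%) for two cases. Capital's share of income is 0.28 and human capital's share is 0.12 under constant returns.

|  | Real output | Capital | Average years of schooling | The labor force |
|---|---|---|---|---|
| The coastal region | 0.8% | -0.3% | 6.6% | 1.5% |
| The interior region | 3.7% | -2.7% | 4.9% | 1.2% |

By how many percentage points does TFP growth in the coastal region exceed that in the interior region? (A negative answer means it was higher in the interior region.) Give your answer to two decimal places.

-3.96 percentage points

Labor's share = 1 − 0.28 − 0.12 = 0.6.
The coastal region: TFP = 0.8 + 0.084 − 0.792 − 0.9 = -0.808%.
The interior region: TFP = 3.7 + 0.756 − 0.588 − 0.72 = 3.148%.
Difference = -0.808 − (3.148) = -3.956 pp.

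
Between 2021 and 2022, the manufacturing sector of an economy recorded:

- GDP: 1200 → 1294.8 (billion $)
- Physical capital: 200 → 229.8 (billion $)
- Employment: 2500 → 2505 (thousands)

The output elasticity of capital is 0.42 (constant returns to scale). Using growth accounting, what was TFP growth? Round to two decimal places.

GDP growth = (1294.8 − 1200) / 1200 = 7.9%.
Physical capital growth = (229.8 − 200) / 200 = 14.9%.
Employment growth = (2505 − 2500) / 2500 = 0.2%.
Labor's share = 1 − 0.42 = 0.58.
Physical capital: 0.42 × 14.9 = 6.258 pp.
Employment: 0.58 × 0.2 = 0.116 pp.
TFP growth = 7.9 − 6.374 = 1.526%.

1.53%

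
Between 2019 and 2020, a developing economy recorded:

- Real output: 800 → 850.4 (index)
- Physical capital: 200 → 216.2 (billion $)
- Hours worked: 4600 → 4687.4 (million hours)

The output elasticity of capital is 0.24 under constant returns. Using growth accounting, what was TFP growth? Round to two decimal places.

Real output growth = (850.4 − 800) / 800 = 6.3%.
Physical capital growth = (216.2 − 200) / 200 = 8.1%.
Hours worked growth = (4687.4 − 4600) / 4600 = 1.9%.
Labor's share = 1 − 0.24 = 0.76.
Physical capital: 0.24 × 8.1 = 1.944 pp.
Hours worked: 0.76 × 1.9 = 1.444 pp.
TFP growth = 6.3 − 3.388 = 2.912%.

TFP growth was 2.91%.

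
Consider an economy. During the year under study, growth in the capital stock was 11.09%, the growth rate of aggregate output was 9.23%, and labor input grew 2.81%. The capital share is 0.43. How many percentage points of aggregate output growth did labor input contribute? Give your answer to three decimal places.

Labor's share = 1 − 0.43 = 0.57.
Contribution = share × growth = 0.57 × 2.81 = 1.6017 pp.

1.602 percentage points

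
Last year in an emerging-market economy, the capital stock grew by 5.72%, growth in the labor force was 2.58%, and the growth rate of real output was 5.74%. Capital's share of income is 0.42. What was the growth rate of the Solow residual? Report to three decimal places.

The Solow residual growth was 1.841%.

Labor's share = 1 − 0.42 = 0.58.
The capital stock: 0.42 × 5.72 = 2.4024 pp.
The labor force: 0.58 × 2.58 = 1.4964 pp.
TFP growth = 5.74 − 3.8988 = 1.8412%.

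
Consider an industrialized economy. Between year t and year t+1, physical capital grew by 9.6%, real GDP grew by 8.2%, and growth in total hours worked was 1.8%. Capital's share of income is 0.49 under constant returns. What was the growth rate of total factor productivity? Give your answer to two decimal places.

Total factor productivity growth was 2.58%.

Labor's share = 1 − 0.49 = 0.51.
Physical capital: 0.49 × 9.6 = 4.704 pp.
Total hours worked: 0.51 × 1.8 = 0.918 pp.
TFP growth = 8.2 − 5.622 = 2.578%.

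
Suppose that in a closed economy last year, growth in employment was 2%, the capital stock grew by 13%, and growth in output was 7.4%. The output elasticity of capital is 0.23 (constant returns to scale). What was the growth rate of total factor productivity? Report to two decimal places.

Labor's share = 1 − 0.23 = 0.77.
The capital stock: 0.23 × 13 = 2.99 pp.
Employment: 0.77 × 2 = 1.54 pp.
TFP growth = 7.4 − 4.53 = 2.87%.

Total factor productivity growth was 2.87%.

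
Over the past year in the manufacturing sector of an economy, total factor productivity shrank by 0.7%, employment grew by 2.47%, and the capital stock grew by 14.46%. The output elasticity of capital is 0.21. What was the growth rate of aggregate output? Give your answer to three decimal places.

4.288%

Labor's share = 1 − 0.21 = 0.79.
The capital stock: 0.21 × 14.46 = 3.0366 pp.
Employment: 0.79 × 2.47 = 1.9513 pp.
Output growth = -0.7 + 4.9879 = 4.2879%.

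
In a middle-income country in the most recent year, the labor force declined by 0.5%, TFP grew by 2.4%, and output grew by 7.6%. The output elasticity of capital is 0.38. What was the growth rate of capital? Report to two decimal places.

14.50%

Labor's share = 1 − 0.38 = 0.62.
gY = gA + 0.62×(-0.5) + 0.38×g.
0.38×g = 7.6 − 2.4 + 0.31 = 5.51.
g = 5.51 / 0.38 = 14.5%.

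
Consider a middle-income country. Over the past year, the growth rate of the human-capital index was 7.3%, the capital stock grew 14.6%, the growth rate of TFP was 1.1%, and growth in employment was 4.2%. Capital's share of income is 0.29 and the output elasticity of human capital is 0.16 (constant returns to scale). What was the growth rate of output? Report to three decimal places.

Labor's share = 1 − 0.29 − 0.16 = 0.55.
The capital stock: 0.29 × 14.6 = 4.234 pp.
The human-capital index: 0.16 × 7.3 = 1.168 pp.
Employment: 0.55 × 4.2 = 2.31 pp.
Output growth = 1.1 + 7.712 = 8.812%.

8.812%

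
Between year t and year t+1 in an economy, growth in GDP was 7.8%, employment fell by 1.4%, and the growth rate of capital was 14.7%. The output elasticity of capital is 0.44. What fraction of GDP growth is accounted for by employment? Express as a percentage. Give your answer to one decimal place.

Labor's share = 1 − 0.44 = 0.56.
Employment contributed 0.56 × (-1.4) = -0.784 pp.
Share of growth = -0.784 / 7.8 × 100 = -10.051%.

-10.1%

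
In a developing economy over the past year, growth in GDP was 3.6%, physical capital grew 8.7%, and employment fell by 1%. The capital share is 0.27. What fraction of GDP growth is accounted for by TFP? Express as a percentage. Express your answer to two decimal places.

Labor's share = 1 − 0.27 = 0.73.
Physical capital: 0.27 × 8.7 = 2.349 pp.
Employment: 0.73 × (-1) = -0.73 pp.
TFP growth = 3.6 − 1.619 = 1.981%.
TFP share of growth = 1.981 / 3.6 × 100 = 55.0278%.

55.03%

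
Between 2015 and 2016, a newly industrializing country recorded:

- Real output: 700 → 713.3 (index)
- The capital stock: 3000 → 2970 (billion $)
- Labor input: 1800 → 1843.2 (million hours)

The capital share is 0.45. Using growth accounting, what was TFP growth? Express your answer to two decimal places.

TFP grew 1.03%.

Real output growth = (713.3 − 700) / 700 = 1.9%.
The capital stock growth = (2970 − 3000) / 3000 = -1%.
Labor input growth = (1843.2 − 1800) / 1800 = 2.4%.
Labor's share = 1 − 0.45 = 0.55.
The capital stock: 0.45 × (-1) = -0.45 pp.
Labor input: 0.55 × 2.4 = 1.32 pp.
TFP growth = 1.9 − 0.87 = 1.03%.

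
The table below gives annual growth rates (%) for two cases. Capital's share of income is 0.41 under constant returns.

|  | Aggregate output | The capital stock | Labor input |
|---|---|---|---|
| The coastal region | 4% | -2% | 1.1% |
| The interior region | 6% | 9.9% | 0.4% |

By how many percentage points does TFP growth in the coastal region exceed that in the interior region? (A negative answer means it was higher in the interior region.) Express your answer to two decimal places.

Labor's share = 1 − 0.41 = 0.59.
The coastal region: TFP = 4 + 0.82 − 0.649 = 4.171%.
The interior region: TFP = 6 − 4.059 − 0.236 = 1.705%.
Difference = 4.171 − (1.705) = 2.466 pp.

2.47 percentage points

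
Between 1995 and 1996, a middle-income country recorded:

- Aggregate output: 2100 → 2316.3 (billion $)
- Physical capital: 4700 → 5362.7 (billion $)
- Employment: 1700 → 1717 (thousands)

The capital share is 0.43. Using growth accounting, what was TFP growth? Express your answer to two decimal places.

TFP growth was 3.67%.

Aggregate output growth = (2316.3 − 2100) / 2100 = 10.3%.
Physical capital growth = (5362.7 − 4700) / 4700 = 14.1%.
Employment growth = (1717 − 1700) / 1700 = 1%.
Labor's share = 1 − 0.43 = 0.57.
Physical capital: 0.43 × 14.1 = 6.063 pp.
Employment: 0.57 × 1 = 0.57 pp.
TFP growth = 10.3 − 6.633 = 3.667%.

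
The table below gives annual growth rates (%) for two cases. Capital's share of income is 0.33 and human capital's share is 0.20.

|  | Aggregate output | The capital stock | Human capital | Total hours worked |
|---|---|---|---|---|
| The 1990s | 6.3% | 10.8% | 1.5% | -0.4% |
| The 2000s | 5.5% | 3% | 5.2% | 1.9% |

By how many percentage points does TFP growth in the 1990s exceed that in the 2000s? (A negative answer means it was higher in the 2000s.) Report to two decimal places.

Labor's share = 1 − 0.33 − 0.2 = 0.47.
The 1990s: TFP = 6.3 − 3.564 − 0.3 + 0.188 = 2.624%.
The 2000s: TFP = 5.5 − 0.99 − 1.04 − 0.893 = 2.577%.
Difference = 2.624 − (2.577) = 0.047 pp.

0.05 percentage points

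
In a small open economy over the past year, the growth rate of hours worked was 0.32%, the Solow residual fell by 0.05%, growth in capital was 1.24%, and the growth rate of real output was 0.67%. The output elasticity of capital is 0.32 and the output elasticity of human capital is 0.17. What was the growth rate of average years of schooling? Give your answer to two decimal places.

Average years of schooling growth was 0.94%.

Labor's share = 1 − 0.32 − 0.17 = 0.51.
gY = gA + 0.32×1.24 + 0.51×0.32 + 0.17×g.
0.17×g = 0.67 + 0.05 − 0.56 = 0.16.
g = 0.16 / 0.17 = 0.9412%.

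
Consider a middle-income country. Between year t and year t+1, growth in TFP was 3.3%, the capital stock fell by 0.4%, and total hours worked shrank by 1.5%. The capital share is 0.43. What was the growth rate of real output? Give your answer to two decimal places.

Labor's share = 1 − 0.43 = 0.57.
The capital stock: 0.43 × (-0.4) = -0.172 pp.
Total hours worked: 0.57 × (-1.5) = -0.855 pp.
Output growth = 3.3 + (-1.027) = 2.273%.

Real output grew 2.27%.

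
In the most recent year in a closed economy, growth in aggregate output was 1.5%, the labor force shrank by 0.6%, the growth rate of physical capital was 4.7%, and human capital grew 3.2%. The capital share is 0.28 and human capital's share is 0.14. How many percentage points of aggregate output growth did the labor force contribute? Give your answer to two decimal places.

Labor's share = 1 − 0.28 − 0.14 = 0.58.
Contribution = share × growth = 0.58 × (-0.6) = -0.348 pp.

-0.35 percentage points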